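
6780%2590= 1600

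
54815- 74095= -19280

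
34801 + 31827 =66628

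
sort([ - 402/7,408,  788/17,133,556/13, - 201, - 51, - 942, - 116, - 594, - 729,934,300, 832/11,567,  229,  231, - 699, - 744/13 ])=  [ - 942,  -  729, - 699 , - 594, - 201, - 116,-402/7, - 744/13, - 51,  556/13,788/17, 832/11,133, 229,231,  300, 408,567, 934]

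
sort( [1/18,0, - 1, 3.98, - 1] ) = [ - 1, - 1, 0,1/18, 3.98]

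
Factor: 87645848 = 2^3 * 10955731^1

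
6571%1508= 539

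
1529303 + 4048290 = 5577593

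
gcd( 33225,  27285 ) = 15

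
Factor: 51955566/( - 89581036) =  - 25977783/44790518 = -2^ ( - 1)*3^1*13^1*31^1*21487^1*22395259^( - 1 )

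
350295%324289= 26006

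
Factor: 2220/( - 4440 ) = -1/2 = - 2^( - 1)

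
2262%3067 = 2262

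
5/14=5/14 = 0.36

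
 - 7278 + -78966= -86244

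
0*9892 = 0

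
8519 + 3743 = 12262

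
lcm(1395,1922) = 86490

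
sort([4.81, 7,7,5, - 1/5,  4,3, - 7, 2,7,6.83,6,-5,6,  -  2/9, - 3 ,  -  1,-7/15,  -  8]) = [ - 8,-7,-5,-3 , - 1, - 7/15, - 2/9, - 1/5,2,  3, 4,4.81,5,6,6,6.83,7,7,7]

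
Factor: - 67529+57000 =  - 10529=-  10529^1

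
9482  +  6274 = 15756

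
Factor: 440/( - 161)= -2^3 * 5^1 * 7^( - 1)*11^1*23^(-1)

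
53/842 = 53/842 = 0.06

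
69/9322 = 69/9322 = 0.01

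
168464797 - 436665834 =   -  268201037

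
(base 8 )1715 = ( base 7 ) 2560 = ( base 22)205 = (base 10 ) 973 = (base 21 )247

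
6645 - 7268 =-623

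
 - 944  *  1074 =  - 1013856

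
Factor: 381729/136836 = 703/252 = 2^ (  -  2)*3^(-2)*7^(- 1)*19^1*37^1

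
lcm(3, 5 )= 15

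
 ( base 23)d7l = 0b1101110010011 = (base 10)7059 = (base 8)15623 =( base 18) 13e3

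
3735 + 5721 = 9456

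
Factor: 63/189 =1/3  =  3^( - 1)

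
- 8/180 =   -  1+43/45  =  - 0.04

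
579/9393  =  193/3131 = 0.06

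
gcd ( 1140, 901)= 1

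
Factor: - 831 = - 3^1*277^1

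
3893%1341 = 1211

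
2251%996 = 259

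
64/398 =32/199 = 0.16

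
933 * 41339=38569287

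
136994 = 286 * 479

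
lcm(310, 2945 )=5890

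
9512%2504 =2000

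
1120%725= 395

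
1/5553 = 1/5553= 0.00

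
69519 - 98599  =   - 29080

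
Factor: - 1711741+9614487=2^1*19^1*207967^1 = 7902746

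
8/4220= 2/1055=0.00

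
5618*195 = 1095510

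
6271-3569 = 2702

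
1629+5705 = 7334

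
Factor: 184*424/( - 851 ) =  - 2^6 * 37^( - 1 )*53^1 = - 3392/37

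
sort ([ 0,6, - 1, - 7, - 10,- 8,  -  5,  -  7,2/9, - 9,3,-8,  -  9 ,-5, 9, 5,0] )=[ - 10,-9, - 9, - 8,-8, - 7, - 7 , - 5,  -  5,-1, 0,  0 , 2/9, 3, 5, 6, 9]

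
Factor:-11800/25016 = -5^2*53^( -1)=-25/53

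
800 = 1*800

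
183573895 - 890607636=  - 707033741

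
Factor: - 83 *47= - 47^1*83^1  =  - 3901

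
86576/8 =10822 =10822.00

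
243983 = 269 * 907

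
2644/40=66+1/10 = 66.10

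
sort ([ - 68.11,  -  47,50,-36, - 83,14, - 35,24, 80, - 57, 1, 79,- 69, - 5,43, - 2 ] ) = [ - 83, -69, - 68.11,- 57, - 47, - 36 , - 35, - 5, - 2  ,  1,14,24,43,50,79,80 ]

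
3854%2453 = 1401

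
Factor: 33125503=17^1*1948559^1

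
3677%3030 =647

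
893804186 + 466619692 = 1360423878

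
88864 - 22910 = 65954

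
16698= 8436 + 8262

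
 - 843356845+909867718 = 66510873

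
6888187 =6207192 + 680995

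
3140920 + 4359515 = 7500435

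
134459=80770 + 53689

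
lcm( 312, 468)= 936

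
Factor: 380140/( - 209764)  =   - 415/229 = - 5^1*83^1 * 229^ ( - 1)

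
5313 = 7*759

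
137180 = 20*6859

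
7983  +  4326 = 12309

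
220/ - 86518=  - 110/43259 = -0.00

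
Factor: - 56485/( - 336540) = 2^( - 2 )*3^ ( - 1 )*11^1*13^1*71^( - 1) = 143/852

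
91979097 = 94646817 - 2667720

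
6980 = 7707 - 727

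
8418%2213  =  1779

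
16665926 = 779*21394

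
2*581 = 1162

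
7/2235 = 7/2235 = 0.00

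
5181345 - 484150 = 4697195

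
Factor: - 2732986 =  - 2^1 * 1366493^1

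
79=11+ 68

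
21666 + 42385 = 64051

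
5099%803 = 281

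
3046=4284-1238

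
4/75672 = 1/18918 = 0.00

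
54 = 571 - 517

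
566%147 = 125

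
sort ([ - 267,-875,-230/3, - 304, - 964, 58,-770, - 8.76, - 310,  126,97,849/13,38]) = [-964,-875,-770,-310,-304, - 267, - 230/3 ,-8.76,38, 58 , 849/13,97,126 ] 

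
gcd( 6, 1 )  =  1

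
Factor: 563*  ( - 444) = -249972  =  -2^2*3^1*37^1*563^1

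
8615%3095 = 2425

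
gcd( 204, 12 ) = 12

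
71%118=71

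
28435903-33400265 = - 4964362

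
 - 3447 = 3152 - 6599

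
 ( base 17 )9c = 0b10100101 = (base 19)8D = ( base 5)1130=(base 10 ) 165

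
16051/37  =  16051/37 = 433.81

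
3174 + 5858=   9032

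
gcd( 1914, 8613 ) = 957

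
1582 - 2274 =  - 692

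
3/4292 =3/4292=0.00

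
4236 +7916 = 12152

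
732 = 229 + 503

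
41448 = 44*942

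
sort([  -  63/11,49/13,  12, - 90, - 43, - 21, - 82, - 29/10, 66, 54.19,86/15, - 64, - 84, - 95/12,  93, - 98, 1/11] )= [ - 98, - 90, - 84 , - 82, -64, - 43, - 21, - 95/12, - 63/11, - 29/10,1/11,49/13, 86/15, 12, 54.19, 66, 93 ]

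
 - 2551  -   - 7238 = 4687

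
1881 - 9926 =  - 8045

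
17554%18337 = 17554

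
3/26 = 3/26 = 0.12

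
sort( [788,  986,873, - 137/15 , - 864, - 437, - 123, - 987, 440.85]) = [ - 987, - 864, - 437, - 123, - 137/15,440.85, 788, 873, 986]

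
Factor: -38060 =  - 2^2*5^1*11^1 * 173^1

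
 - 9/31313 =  - 9/31313 = - 0.00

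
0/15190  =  0= 0.00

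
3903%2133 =1770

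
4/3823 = 4/3823  =  0.00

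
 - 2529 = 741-3270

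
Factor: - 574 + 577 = 3 = 3^1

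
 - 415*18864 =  - 7828560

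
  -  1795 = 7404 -9199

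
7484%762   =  626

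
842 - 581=261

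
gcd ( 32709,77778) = 3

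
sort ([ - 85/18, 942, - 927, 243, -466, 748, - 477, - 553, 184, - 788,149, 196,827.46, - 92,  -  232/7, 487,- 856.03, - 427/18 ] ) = [-927, - 856.03, - 788, - 553,-477 , - 466, - 92, - 232/7, - 427/18, - 85/18, 149,184, 196, 243  ,  487 , 748,827.46,942] 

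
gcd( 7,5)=1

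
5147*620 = 3191140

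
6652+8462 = 15114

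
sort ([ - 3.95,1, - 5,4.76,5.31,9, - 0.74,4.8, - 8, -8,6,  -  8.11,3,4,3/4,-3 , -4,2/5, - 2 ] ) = [ - 8.11, - 8, - 8 , - 5, - 4, - 3.95,-3,-2,  -  0.74,2/5,3/4,1,3,4,4.76,4.8,5.31,6 , 9]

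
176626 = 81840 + 94786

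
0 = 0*95385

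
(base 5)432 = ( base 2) 1110101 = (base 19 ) 63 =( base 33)3i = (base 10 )117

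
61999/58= 1068 + 55/58  =  1068.95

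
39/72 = 13/24=0.54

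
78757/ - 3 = -26253 + 2/3  =  - 26252.33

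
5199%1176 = 495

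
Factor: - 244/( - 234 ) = 122/117 = 2^1*3^( - 2)*13^(  -  1) * 61^1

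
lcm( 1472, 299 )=19136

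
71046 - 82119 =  - 11073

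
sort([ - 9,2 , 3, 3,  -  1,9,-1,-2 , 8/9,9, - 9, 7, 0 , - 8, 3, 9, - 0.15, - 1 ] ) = [- 9,  -  9, - 8, - 2,  -  1, - 1, - 1, - 0.15, 0, 8/9,2,  3, 3,  3, 7, 9, 9,9]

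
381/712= 381/712 = 0.54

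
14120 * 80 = 1129600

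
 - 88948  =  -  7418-81530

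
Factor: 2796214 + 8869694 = 2^2  *3^2*324053^1 = 11665908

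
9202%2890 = 532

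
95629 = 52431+43198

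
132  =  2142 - 2010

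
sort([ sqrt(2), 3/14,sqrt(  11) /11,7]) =[ 3/14,sqrt( 11) /11,sqrt( 2),7 ]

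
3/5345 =3/5345 = 0.00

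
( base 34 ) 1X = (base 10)67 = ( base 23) 2l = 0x43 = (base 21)34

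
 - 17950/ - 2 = 8975/1 = 8975.00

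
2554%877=800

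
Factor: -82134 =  - 2^1*3^5*13^2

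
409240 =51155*8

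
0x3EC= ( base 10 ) 1004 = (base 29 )15I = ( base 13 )5c3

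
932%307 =11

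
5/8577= 5/8577 = 0.00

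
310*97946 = 30363260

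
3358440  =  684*4910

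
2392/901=2392/901 = 2.65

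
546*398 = 217308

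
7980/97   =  82 + 26/97 = 82.27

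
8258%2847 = 2564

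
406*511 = 207466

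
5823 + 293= 6116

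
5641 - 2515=3126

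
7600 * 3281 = 24935600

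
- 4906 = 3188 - 8094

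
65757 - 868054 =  - 802297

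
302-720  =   - 418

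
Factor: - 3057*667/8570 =-2039019/8570 = - 2^ (- 1)*3^1*5^(-1)*23^1 * 29^1*857^(- 1 )*1019^1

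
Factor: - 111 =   -  3^1*37^1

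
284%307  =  284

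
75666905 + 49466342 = 125133247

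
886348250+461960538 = 1348308788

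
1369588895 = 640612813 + 728976082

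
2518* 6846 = 17238228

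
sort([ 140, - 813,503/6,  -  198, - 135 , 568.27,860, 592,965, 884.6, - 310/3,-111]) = [ - 813, - 198,  -  135,- 111,  -  310/3,503/6, 140,568.27,592, 860 , 884.6  ,  965 ]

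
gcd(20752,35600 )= 16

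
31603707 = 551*57357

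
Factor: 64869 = 3^1*7^1*3089^1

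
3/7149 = 1/2383 = 0.00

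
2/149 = 2/149  =  0.01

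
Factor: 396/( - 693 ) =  - 4/7 = -2^2*7^(  -  1 )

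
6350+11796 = 18146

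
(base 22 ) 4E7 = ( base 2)100011001011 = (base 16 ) 8CB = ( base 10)2251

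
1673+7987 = 9660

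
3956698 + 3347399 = 7304097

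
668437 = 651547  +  16890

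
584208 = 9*64912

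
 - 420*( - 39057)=16403940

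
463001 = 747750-284749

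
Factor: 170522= 2^1*11^1*23^1*337^1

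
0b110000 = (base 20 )28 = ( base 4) 300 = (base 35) 1D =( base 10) 48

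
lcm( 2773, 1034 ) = 61006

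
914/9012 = 457/4506  =  0.10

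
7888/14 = 563 + 3/7 = 563.43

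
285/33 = 95/11 = 8.64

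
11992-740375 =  - 728383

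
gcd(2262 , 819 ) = 39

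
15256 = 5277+9979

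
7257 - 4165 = 3092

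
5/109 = 5/109=0.05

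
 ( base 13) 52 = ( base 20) 37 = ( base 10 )67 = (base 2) 1000011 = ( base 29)29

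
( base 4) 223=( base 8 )53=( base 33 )1a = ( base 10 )43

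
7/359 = 7/359 = 0.02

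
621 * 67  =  41607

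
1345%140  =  85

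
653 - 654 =-1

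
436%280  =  156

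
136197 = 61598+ 74599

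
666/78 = 111/13 = 8.54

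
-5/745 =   -  1/149 = -  0.01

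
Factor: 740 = 2^2 * 5^1* 37^1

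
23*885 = 20355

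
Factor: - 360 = - 2^3 * 3^2 * 5^1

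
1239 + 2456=3695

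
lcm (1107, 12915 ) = 38745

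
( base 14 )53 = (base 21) 3A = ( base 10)73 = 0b1001001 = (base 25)2n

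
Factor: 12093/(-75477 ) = -29^1* 181^(-1 ) = -29/181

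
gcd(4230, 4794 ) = 282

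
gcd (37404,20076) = 12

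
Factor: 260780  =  2^2*5^1*13^1*17^1*59^1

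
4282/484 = 8+205/242 = 8.85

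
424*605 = 256520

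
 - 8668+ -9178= - 17846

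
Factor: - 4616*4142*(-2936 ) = 2^7*19^1*  109^1 * 367^1 * 577^1  =  56134769792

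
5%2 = 1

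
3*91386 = 274158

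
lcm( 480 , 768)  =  3840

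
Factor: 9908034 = 2^1*3^1*31^1*53269^1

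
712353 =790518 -78165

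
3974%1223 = 305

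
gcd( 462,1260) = 42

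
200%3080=200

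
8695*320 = 2782400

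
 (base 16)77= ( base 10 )119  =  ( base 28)47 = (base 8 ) 167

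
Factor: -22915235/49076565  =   - 3^( - 1)*7^1*17^1*19^1*31^( - 1 )*2027^1*105541^( - 1 ) = - 4583047/9815313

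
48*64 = 3072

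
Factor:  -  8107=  - 11^2*67^1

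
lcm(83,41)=3403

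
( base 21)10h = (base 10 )458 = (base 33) DT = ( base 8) 712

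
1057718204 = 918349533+139368671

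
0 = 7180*0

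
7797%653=614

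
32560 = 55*592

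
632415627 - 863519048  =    -  231103421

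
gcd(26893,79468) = 1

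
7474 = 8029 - 555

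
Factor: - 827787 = -3^1*275929^1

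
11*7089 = 77979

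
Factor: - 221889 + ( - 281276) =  - 503165 =-  5^1*13^1*7741^1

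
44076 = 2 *22038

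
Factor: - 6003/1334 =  -9/2 = - 2^(-1)*3^2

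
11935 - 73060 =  - 61125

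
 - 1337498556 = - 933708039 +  - 403790517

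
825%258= 51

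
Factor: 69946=2^1*41^1*853^1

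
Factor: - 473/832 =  - 2^( - 6 )*11^1*13^( - 1)*43^1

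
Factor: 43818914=2^1*41^1*113^1 * 4729^1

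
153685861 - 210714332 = -57028471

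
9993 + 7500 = 17493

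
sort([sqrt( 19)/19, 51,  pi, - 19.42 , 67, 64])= [-19.42,  sqrt( 19 ) /19,pi, 51, 64, 67]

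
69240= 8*8655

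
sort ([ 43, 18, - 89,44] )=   [  -  89,18, 43, 44] 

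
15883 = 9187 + 6696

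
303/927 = 101/309= 0.33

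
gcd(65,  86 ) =1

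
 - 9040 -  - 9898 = 858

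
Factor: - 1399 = - 1399^1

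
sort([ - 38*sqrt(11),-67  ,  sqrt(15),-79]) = [  -  38 * sqrt(11 )  ,-79 , - 67, sqrt( 15)]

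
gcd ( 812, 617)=1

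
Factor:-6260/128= -2^( - 5) * 5^1*313^1= -1565/32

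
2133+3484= 5617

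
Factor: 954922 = 2^1*477461^1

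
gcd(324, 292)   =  4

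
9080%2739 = 863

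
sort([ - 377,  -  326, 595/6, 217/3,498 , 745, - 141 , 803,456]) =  [ -377,-326 , - 141 , 217/3, 595/6, 456,  498, 745,803]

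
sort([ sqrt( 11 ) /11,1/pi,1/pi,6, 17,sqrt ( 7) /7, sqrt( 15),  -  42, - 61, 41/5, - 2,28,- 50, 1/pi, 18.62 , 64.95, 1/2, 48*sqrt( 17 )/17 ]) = [ - 61, - 50, - 42, - 2, sqrt ( 11 ) /11, 1/pi , 1/pi,1/pi , sqrt(7 ) /7, 1/2,  sqrt( 15 ), 6, 41/5,48*sqrt( 17)/17, 17, 18.62, 28, 64.95] 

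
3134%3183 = 3134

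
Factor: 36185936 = 2^4*2261621^1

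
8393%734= 319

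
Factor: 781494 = 2^1*3^1*7^1*23^1*809^1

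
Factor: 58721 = 13^1*4517^1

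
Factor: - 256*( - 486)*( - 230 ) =-28615680 =-2^10*3^5*5^1*23^1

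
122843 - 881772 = - 758929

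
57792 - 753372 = - 695580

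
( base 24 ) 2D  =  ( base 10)61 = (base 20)31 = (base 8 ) 75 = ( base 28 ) 25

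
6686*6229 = 41647094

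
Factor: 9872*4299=42439728 = 2^4*3^1 * 617^1*1433^1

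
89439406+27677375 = 117116781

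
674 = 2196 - 1522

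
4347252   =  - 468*( - 9289 ) 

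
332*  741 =246012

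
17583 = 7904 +9679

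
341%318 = 23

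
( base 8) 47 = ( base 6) 103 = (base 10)39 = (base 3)1110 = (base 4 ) 213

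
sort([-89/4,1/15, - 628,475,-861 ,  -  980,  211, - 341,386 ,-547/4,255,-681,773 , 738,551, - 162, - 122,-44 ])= [ - 980, - 861 , - 681, - 628, - 341, - 162,- 547/4,  -  122, - 44 , - 89/4,1/15,211 , 255,386,475, 551,  738,773 ] 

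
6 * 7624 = 45744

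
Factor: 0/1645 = 0 = 0^1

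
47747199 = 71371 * 669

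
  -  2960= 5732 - 8692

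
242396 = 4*60599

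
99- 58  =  41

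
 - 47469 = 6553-54022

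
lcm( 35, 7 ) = 35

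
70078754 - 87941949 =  - 17863195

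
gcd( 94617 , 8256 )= 3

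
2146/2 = 1073 = 1073.00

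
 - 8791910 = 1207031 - 9998941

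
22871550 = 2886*7925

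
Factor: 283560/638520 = 139^1 * 313^( - 1) = 139/313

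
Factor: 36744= 2^3 * 3^1*1531^1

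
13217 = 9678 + 3539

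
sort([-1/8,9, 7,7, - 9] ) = [ - 9,  -  1/8,7,  7,9 ] 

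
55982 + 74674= 130656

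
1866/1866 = 1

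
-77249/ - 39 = 1980 + 29/39 = 1980.74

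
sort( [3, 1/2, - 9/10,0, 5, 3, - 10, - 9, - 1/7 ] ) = [ -10,  -  9, - 9/10, - 1/7, 0 , 1/2, 3,3,5 ]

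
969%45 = 24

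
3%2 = 1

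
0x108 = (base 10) 264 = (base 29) 93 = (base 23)bb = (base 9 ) 323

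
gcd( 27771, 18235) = 1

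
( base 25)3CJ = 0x892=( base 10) 2194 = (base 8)4222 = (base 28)2MA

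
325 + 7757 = 8082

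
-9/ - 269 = 9/269= 0.03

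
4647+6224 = 10871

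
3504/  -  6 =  - 584/1= - 584.00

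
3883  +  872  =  4755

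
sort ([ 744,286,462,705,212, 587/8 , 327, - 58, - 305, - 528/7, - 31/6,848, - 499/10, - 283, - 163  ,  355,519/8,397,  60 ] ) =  [ - 305 ,-283, - 163, - 528/7, - 58, - 499/10,-31/6,60,519/8 , 587/8, 212,286,327,355,397,462,705,744,848 ]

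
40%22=18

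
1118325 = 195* 5735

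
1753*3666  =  6426498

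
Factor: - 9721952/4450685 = - 2^5*5^ ( - 1 ) * 17^( - 1 )*149^1 * 2039^1*52361^( - 1 )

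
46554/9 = 5172 + 2/3 = 5172.67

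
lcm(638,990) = 28710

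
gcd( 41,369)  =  41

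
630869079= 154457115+476411964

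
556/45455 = 556/45455  =  0.01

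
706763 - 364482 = 342281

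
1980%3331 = 1980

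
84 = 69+15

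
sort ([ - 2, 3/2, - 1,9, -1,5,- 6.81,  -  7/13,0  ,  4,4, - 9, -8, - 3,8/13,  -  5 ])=[-9,- 8, - 6.81 ,-5, - 3,- 2,-1, - 1, - 7/13,0, 8/13, 3/2, 4,  4,  5, 9] 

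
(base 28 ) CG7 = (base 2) 10011010000111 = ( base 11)7457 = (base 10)9863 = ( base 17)2023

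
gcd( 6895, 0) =6895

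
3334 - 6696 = -3362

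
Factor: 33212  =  2^2*19^2*23^1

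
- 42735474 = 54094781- 96830255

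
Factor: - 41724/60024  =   - 2^( - 1 )*3^1*19^1*41^( - 1 ) = -57/82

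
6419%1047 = 137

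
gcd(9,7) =1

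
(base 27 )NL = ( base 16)282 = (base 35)ic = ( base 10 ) 642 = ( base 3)212210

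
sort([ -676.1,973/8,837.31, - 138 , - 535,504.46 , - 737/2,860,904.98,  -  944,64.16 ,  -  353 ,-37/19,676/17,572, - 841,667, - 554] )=[ - 944,-841, - 676.1, - 554, - 535, -737/2,  -  353,-138, - 37/19, 676/17,64.16,973/8,504.46,572, 667 , 837.31, 860,904.98] 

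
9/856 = 9/856 = 0.01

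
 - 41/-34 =41/34 =1.21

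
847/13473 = 847/13473=0.06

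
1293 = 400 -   -  893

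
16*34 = 544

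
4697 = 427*11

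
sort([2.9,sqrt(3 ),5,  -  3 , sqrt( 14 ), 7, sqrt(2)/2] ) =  [-3, sqrt( 2)/2, sqrt( 3) , 2.9, sqrt(14 ) , 5,  7]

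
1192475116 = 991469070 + 201006046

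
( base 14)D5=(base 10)187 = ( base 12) 137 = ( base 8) 273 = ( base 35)5c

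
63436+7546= 70982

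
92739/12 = 7728 + 1/4 = 7728.25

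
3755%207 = 29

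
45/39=15/13 = 1.15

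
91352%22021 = 3268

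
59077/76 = 59077/76 = 777.33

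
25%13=12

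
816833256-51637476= 765195780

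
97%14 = 13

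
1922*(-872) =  - 1675984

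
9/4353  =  3/1451 = 0.00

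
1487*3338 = 4963606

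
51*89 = 4539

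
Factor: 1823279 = 23^1*79273^1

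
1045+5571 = 6616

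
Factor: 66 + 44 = 110 = 2^1*5^1 * 11^1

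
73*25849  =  1886977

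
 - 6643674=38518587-45162261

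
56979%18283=2130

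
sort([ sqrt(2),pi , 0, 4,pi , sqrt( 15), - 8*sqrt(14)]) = [ - 8 *sqrt( 14 ),0,sqrt( 2 ),pi, pi,sqrt( 15 ), 4 ]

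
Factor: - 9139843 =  - 29^1*41^1*7687^1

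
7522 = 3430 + 4092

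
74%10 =4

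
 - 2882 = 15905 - 18787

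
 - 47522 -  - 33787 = - 13735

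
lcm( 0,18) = 0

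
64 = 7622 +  - 7558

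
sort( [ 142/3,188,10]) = [ 10, 142/3, 188 ]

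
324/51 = 108/17 = 6.35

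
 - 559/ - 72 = 7  +  55/72 = 7.76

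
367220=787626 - 420406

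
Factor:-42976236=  - 2^2*3^1*23^1*47^1 * 3313^1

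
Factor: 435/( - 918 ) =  - 2^( - 1) * 3^ ( - 2)*5^1*17^(-1)*29^1  =  -145/306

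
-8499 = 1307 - 9806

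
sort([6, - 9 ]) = [ - 9,6]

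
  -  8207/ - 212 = 8207/212 = 38.71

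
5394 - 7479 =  - 2085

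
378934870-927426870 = - 548492000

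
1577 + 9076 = 10653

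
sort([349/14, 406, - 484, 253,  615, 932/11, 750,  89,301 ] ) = [ -484, 349/14, 932/11, 89, 253, 301, 406,615,750 ] 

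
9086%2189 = 330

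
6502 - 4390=2112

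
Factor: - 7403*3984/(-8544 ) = 614449/178 = 2^( - 1 )*11^1*83^1 * 89^( - 1 ) * 673^1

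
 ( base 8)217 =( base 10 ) 143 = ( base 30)4N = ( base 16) 8f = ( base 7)263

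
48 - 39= 9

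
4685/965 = 937/193 = 4.85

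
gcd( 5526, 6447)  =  921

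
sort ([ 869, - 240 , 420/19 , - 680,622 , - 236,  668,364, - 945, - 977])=[ - 977, - 945,-680,  -  240 , - 236 , 420/19, 364, 622,668, 869 ]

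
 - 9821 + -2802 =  - 12623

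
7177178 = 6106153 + 1071025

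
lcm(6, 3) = 6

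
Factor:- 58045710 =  - 2^1*3^1 *5^1*101^1*19157^1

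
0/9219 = 0 = 0.00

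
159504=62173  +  97331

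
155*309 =47895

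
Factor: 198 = 2^1*3^2* 11^1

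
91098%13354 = 10974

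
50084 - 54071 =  - 3987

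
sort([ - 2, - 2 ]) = [  -  2, -2] 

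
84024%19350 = 6624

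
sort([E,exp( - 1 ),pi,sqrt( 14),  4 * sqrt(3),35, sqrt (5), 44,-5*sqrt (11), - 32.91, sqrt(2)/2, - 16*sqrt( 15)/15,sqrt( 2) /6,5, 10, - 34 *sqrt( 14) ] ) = [  -  34*sqrt( 14 ),  -  32.91 , - 5 *sqrt ( 11 ), - 16 *sqrt( 15)/15,sqrt( 2 )/6,exp ( - 1),sqrt ( 2)/2,sqrt(5 ),E,pi,sqrt( 14),5,4 * sqrt( 3),10,35,44] 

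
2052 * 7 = 14364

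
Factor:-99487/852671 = -99487^1*852671^ (-1)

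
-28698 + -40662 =- 69360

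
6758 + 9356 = 16114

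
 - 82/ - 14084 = 41/7042 =0.01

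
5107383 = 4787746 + 319637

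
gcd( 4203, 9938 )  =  1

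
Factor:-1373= - 1373^1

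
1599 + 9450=11049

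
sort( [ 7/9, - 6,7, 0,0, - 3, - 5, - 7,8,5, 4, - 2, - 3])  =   [- 7, - 6, - 5,-3, - 3,-2,0,0, 7/9,  4,  5, 7,  8 ]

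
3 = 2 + 1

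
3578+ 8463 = 12041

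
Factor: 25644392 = 2^3*691^1 *4639^1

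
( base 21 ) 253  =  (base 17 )374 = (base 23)1K1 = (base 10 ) 990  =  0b1111011110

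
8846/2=4423 = 4423.00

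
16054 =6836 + 9218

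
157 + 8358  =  8515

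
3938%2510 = 1428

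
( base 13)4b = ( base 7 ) 120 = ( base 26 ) 2b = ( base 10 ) 63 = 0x3f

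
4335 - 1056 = 3279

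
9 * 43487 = 391383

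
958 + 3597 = 4555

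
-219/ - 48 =73/16 = 4.56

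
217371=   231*941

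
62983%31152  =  679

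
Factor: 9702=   2^1  *  3^2*7^2 * 11^1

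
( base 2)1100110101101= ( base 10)6573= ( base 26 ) 9il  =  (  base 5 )202243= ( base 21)EJ0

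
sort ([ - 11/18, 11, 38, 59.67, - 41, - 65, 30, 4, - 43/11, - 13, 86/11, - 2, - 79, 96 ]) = [ - 79, -65,- 41, - 13, - 43/11, - 2, - 11/18, 4,86/11,11, 30,38, 59.67, 96 ]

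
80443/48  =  1675  +  43/48  =  1675.90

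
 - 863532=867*(-996 )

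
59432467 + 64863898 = 124296365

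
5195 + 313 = 5508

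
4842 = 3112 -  - 1730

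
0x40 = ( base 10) 64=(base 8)100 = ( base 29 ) 26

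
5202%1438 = 888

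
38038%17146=3746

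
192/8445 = 64/2815=0.02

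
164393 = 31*5303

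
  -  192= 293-485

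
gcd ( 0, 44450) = 44450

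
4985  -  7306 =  - 2321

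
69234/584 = 118 + 161/292 = 118.55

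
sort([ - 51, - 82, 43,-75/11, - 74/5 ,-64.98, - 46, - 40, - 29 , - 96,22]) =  [ - 96 , - 82, - 64.98, - 51, - 46, - 40, - 29, - 74/5, - 75/11, 22, 43 ] 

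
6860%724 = 344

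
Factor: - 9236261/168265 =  - 5^( - 1) *19^1 * 73^( - 1 )*461^( - 1 )*486119^1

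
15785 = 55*287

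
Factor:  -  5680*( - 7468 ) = 2^6 *5^1*71^1*1867^1 = 42418240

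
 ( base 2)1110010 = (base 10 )114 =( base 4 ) 1302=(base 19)60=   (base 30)3O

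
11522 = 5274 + 6248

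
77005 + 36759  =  113764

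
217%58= 43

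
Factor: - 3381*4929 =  - 16664949 = - 3^2*7^2*23^1*31^1*53^1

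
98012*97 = 9507164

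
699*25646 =17926554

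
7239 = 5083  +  2156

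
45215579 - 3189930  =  42025649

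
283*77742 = 22000986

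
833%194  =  57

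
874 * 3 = 2622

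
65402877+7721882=73124759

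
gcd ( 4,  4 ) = 4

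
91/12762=91/12762 = 0.01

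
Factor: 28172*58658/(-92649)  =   - 1652513176/92649 = -2^3  *3^ ( - 1)*89^( - 1)*139^1*211^1*347^( - 1 )*7043^1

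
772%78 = 70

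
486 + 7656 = 8142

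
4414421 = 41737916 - 37323495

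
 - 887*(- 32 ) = 28384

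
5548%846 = 472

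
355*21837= 7752135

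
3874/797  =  3874/797= 4.86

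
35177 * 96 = 3376992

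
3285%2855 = 430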